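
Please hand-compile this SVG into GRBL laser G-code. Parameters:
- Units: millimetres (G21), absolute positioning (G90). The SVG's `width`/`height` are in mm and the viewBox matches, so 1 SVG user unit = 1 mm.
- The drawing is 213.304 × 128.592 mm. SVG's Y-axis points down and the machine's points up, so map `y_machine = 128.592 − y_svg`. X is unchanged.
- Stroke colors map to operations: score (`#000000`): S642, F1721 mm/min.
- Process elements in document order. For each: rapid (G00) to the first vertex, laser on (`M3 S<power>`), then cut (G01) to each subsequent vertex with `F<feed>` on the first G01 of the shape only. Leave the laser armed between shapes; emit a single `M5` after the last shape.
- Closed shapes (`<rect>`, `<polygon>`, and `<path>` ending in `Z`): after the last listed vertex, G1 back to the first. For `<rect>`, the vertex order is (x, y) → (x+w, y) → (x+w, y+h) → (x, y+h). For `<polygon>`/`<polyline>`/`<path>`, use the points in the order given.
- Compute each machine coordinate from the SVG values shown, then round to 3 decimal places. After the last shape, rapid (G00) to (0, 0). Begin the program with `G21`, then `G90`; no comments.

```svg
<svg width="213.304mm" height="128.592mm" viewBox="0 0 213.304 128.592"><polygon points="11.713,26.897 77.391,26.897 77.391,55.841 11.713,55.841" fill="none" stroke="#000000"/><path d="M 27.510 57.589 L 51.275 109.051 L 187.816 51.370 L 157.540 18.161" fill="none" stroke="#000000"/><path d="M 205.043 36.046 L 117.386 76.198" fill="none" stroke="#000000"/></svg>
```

G21
G90
G00 X11.713 Y101.695
M3 S642
G01 X77.391 Y101.695 F1721
G01 X77.391 Y72.751
G01 X11.713 Y72.751
G01 X11.713 Y101.695
G00 X27.510 Y71.003
M3 S642
G01 X51.275 Y19.541 F1721
G01 X187.816 Y77.222
G01 X157.540 Y110.431
G00 X205.043 Y92.546
M3 S642
G01 X117.386 Y52.394 F1721
M5
G00 X0.000 Y0.000

Since the viewBox matches the mm dimensions, user units are millimetres directly. The only transform is the Y-flip y_m = 128.592 − y_svg.

Shape 1 is a rectangle drawn with `<polygon>`. Its stroke #000000 means score at S642, F1721. After flipping Y the toolpath is (11.713,101.695) → (77.391,101.695) → (77.391,72.751) → (11.713,72.751) → (11.713,101.695), returning to the start.

Shape 2 is a open polyline drawn with `<path>`. Its stroke #000000 means score at S642, F1721. After flipping Y the toolpath is (27.510,71.003) → (51.275,19.541) → (187.816,77.222) → (157.540,110.431).

Shape 3 is a line segment drawn with `<path>`. Its stroke #000000 means score at S642, F1721. After flipping Y the toolpath is (205.043,92.546) → (117.386,52.394).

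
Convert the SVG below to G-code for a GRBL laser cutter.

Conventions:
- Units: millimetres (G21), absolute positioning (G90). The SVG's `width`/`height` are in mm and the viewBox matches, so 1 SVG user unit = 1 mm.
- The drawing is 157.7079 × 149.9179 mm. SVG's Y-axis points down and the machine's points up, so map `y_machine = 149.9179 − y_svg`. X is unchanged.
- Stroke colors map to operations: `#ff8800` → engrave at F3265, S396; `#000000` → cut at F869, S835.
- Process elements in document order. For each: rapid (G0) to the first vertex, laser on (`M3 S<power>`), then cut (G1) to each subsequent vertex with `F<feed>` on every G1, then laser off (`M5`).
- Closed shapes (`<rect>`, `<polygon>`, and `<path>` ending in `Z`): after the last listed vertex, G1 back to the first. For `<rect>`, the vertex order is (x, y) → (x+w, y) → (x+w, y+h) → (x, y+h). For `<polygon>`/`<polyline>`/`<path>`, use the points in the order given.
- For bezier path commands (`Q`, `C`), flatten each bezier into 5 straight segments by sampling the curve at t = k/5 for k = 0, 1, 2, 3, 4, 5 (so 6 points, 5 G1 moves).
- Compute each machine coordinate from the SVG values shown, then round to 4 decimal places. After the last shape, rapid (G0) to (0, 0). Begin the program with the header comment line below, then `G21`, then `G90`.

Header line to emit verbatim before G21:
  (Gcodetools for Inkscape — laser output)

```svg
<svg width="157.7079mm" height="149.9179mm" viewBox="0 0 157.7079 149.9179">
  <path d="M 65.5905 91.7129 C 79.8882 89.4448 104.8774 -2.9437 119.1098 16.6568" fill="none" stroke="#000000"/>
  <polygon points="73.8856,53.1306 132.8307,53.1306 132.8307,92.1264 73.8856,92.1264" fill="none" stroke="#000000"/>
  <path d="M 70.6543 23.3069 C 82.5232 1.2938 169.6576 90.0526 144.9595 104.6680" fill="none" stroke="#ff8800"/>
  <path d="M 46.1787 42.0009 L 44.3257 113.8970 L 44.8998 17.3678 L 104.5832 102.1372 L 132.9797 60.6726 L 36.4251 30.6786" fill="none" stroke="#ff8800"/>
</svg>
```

(Gcodetools for Inkscape — laser output)
G21
G90
G0 X65.5905 Y58.2050
M3 S835
G1 X75.2805 Y68.7634 F869
G1 X86.5070 Y91.2495 F869
G1 X98.2403 Y115.9620 F869
G1 X109.4511 Y133.1996 F869
G1 X119.1098 Y133.2611 F869
M5
G0 X73.8856 Y96.7873
M3 S835
G1 X132.8307 Y96.7873 F869
G1 X132.8307 Y57.7915 F869
G1 X73.8856 Y57.7915 F869
G1 X73.8856 Y96.7873 F869
M5
G0 X70.6543 Y126.6110
M3 S396
G1 X85.3107 Y128.0056 F3265
G1 X109.0501 Y111.6908 F3265
G1 X132.8919 Y86.5426 F3265
G1 X147.8552 Y61.4370 F3265
G1 X144.9595 Y45.2499 F3265
M5
G0 X46.1787 Y107.9170
M3 S396
G1 X44.3257 Y36.0209 F3265
G1 X44.8998 Y132.5501 F3265
G1 X104.5832 Y47.7807 F3265
G1 X132.9797 Y89.2453 F3265
G1 X36.4251 Y119.2393 F3265
M5
G0 X0.0000 Y0.0000

1 u = 1 mm; y_m = 149.9179 − y.

[1] `<path>` cubic bezier, #000000→cut S835 F869: (65.5905,58.2050) → (75.2805,68.7634) → (86.5070,91.2495) → (98.2403,115.9620) → (109.4511,133.1996) → (119.1098,133.2611)

[2] `<polygon>` rectangle, #000000→cut S835 F869: (73.8856,96.7873) → (132.8307,96.7873) → (132.8307,57.7915) → (73.8856,57.7915) → (73.8856,96.7873) (closed)

[3] `<path>` cubic bezier, #ff8800→engrave S396 F3265: (70.6543,126.6110) → (85.3107,128.0056) → (109.0501,111.6908) → (132.8919,86.5426) → (147.8552,61.4370) → (144.9595,45.2499)

[4] `<path>` open polyline, #ff8800→engrave S396 F3265: (46.1787,107.9170) → (44.3257,36.0209) → (44.8998,132.5501) → (104.5832,47.7807) → (132.9797,89.2453) → (36.4251,119.2393)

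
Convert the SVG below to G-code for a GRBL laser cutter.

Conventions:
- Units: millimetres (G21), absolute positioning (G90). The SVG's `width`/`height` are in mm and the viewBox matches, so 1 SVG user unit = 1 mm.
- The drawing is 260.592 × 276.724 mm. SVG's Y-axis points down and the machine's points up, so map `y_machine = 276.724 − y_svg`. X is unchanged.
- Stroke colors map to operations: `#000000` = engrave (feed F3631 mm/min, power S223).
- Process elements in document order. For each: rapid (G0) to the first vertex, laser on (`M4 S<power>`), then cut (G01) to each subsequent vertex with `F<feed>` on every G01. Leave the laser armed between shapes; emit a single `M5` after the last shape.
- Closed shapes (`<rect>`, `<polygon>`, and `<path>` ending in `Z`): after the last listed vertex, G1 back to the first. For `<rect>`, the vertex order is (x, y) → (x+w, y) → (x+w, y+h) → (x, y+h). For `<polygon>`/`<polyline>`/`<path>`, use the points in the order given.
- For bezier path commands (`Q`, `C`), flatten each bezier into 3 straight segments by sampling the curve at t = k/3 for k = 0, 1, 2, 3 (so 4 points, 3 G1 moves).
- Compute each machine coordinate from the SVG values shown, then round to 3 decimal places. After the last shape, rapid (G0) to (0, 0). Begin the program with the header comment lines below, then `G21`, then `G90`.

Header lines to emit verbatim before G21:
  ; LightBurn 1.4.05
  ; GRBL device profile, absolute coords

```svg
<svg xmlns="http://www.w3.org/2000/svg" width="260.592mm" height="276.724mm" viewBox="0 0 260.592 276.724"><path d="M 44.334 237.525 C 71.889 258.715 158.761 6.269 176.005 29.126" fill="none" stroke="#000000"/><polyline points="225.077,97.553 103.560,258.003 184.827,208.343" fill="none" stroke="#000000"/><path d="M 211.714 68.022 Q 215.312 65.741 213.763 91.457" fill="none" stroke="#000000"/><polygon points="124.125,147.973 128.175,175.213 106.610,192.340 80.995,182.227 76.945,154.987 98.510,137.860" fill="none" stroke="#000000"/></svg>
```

; LightBurn 1.4.05
; GRBL device profile, absolute coords
G21
G90
G0 X44.334 Y39.199
M4 S223
G01 X86.886 Y88.890 F3631
G01 X140.327 Y199.018 F3631
G01 X176.005 Y247.598 F3631
G0 X225.077 Y179.171
M4 S223
G01 X103.560 Y18.721 F3631
G01 X184.827 Y68.381 F3631
G0 X211.714 Y208.702
M4 S223
G01 X213.541 Y207.112 F3631
G01 X214.224 Y199.300 F3631
G01 X213.763 Y185.267 F3631
G0 X124.125 Y128.751
M4 S223
G01 X128.175 Y101.511 F3631
G01 X106.610 Y84.384 F3631
G01 X80.995 Y94.497 F3631
G01 X76.945 Y121.737 F3631
G01 X98.510 Y138.864 F3631
G01 X124.125 Y128.751 F3631
M5
G0 X0.000 Y0.000

Since the viewBox matches the mm dimensions, user units are millimetres directly. The only transform is the Y-flip y_m = 276.724 − y_svg.

Shape 1 is a cubic bezier drawn with `<path>`. Its stroke #000000 means engrave at S223, F3631. After flipping Y the toolpath is (44.334,39.199) → (86.886,88.890) → (140.327,199.018) → (176.005,247.598).

Shape 2 is a open polyline drawn with `<polyline>`. Its stroke #000000 means engrave at S223, F3631. After flipping Y the toolpath is (225.077,179.171) → (103.560,18.721) → (184.827,68.381).

Shape 3 is a quadratic bezier drawn with `<path>`. Its stroke #000000 means engrave at S223, F3631. After flipping Y the toolpath is (211.714,208.702) → (213.541,207.112) → (214.224,199.300) → (213.763,185.267).

Shape 4 is a regular polygon drawn with `<polygon>`. Its stroke #000000 means engrave at S223, F3631. After flipping Y the toolpath is (124.125,128.751) → (128.175,101.511) → (106.610,84.384) → (80.995,94.497) → (76.945,121.737) → (98.510,138.864) → (124.125,128.751), returning to the start.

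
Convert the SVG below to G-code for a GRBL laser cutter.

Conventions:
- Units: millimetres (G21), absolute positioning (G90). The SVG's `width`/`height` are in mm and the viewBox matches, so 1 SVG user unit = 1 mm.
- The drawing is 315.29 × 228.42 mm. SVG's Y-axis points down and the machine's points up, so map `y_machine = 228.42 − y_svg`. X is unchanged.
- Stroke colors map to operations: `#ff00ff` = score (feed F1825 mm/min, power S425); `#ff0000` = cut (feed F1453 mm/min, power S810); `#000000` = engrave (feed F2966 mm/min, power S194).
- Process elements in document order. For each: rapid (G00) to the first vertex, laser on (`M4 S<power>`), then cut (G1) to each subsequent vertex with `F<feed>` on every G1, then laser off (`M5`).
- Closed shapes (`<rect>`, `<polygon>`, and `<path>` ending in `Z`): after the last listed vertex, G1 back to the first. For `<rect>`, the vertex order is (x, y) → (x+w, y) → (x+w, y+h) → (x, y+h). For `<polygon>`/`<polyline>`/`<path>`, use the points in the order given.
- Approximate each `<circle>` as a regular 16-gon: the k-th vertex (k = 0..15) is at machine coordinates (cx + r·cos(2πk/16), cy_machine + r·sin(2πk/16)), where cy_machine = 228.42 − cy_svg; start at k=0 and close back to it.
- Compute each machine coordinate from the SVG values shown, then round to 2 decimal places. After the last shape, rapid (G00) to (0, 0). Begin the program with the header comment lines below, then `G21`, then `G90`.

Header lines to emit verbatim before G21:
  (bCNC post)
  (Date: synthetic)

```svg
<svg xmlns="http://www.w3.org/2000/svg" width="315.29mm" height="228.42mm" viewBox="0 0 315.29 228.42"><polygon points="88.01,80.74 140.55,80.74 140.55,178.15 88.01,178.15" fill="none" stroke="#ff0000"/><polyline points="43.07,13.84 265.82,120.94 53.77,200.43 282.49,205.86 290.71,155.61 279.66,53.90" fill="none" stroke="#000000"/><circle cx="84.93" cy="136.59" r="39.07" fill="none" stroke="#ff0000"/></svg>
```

(bCNC post)
(Date: synthetic)
G21
G90
G00 X88.01 Y147.68
M4 S810
G1 X140.55 Y147.68 F1453
G1 X140.55 Y50.27 F1453
G1 X88.01 Y50.27 F1453
G1 X88.01 Y147.68 F1453
M5
G00 X43.07 Y214.58
M4 S194
G1 X265.82 Y107.48 F2966
G1 X53.77 Y27.99 F2966
G1 X282.49 Y22.56 F2966
G1 X290.71 Y72.81 F2966
G1 X279.66 Y174.52 F2966
M5
G00 X124.00 Y91.83
M4 S810
G1 X121.03 Y106.78 F1453
G1 X112.56 Y119.46 F1453
G1 X99.88 Y127.93 F1453
G1 X84.93 Y130.90 F1453
G1 X69.98 Y127.93 F1453
G1 X57.30 Y119.46 F1453
G1 X48.83 Y106.78 F1453
G1 X45.86 Y91.83 F1453
G1 X48.83 Y76.88 F1453
G1 X57.30 Y64.20 F1453
G1 X69.98 Y55.73 F1453
G1 X84.93 Y52.76 F1453
G1 X99.88 Y55.73 F1453
G1 X112.56 Y64.20 F1453
G1 X121.03 Y76.88 F1453
G1 X124.00 Y91.83 F1453
M5
G00 X0.00 Y0.00

Since the viewBox matches the mm dimensions, user units are millimetres directly. The only transform is the Y-flip y_m = 228.42 − y_svg.

Shape 1 is a rectangle drawn with `<polygon>`. Its stroke #ff0000 means cut at S810, F1453. After flipping Y the toolpath is (88.01,147.68) → (140.55,147.68) → (140.55,50.27) → (88.01,50.27) → (88.01,147.68), returning to the start.

Shape 2 is a open polyline drawn with `<polyline>`. Its stroke #000000 means engrave at S194, F2966. After flipping Y the toolpath is (43.07,214.58) → (265.82,107.48) → (53.77,27.99) → (282.49,22.56) → (290.71,72.81) → (279.66,174.52).

Shape 3 is a circle drawn with `<circle>`. Its stroke #ff0000 means cut at S810, F1453. After flipping Y the toolpath is (124.00,91.83) → (121.03,106.78) → (112.56,119.46) → (99.88,127.93) → (84.93,130.90) → (69.98,127.93) → (57.30,119.46) → (48.83,106.78) → (45.86,91.83) → (48.83,76.88) → (57.30,64.20) → (69.98,55.73) → (84.93,52.76) → (99.88,55.73) → (112.56,64.20) → (121.03,76.88) → (124.00,91.83), returning to the start.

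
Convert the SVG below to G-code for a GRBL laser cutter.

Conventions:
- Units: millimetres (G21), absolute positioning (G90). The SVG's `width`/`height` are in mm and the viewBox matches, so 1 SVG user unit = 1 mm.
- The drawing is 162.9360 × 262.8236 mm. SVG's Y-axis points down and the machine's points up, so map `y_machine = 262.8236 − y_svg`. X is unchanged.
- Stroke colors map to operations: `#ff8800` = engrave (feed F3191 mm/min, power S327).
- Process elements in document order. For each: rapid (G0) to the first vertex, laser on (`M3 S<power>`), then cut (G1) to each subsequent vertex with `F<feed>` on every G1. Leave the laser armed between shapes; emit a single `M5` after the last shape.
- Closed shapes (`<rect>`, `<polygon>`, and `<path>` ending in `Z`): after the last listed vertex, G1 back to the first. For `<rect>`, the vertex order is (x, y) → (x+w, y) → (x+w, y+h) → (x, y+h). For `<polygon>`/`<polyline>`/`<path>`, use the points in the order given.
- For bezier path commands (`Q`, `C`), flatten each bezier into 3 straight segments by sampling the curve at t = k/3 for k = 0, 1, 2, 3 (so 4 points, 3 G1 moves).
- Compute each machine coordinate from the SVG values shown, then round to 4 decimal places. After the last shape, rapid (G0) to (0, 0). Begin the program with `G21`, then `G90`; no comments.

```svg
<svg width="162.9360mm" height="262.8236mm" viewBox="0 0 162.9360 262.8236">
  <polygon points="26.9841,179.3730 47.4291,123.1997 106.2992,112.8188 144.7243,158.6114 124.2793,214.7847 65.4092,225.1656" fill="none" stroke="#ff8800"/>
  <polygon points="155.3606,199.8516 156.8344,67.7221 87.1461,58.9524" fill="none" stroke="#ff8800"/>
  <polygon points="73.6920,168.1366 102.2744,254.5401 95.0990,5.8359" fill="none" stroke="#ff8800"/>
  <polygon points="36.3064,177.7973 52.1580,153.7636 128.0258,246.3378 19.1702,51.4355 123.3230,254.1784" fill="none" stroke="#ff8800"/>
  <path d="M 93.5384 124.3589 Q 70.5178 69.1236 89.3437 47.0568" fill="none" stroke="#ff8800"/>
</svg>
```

Since the viewBox matches the mm dimensions, user units are millimetres directly. The only transform is the Y-flip y_m = 262.8236 − y_svg.

Shape 1 is a regular polygon drawn with `<polygon>`. Its stroke #ff8800 means engrave at S327, F3191. After flipping Y the toolpath is (26.9841,83.4506) → (47.4291,139.6239) → (106.2992,150.0048) → (144.7243,104.2122) → (124.2793,48.0389) → (65.4092,37.6580) → (26.9841,83.4506), returning to the start.

Shape 2 is a closed polygon drawn with `<polygon>`. Its stroke #ff8800 means engrave at S327, F3191. After flipping Y the toolpath is (155.3606,62.9720) → (156.8344,195.1015) → (87.1461,203.8712) → (155.3606,62.9720), returning to the start.

Shape 3 is a closed polygon drawn with `<polygon>`. Its stroke #ff8800 means engrave at S327, F3191. After flipping Y the toolpath is (73.6920,94.6870) → (102.2744,8.2835) → (95.0990,256.9877) → (73.6920,94.6870), returning to the start.

Shape 4 is a closed polygon drawn with `<polygon>`. Its stroke #ff8800 means engrave at S327, F3191. After flipping Y the toolpath is (36.3064,85.0263) → (52.1580,109.0600) → (128.0258,16.4858) → (19.1702,211.3881) → (123.3230,8.6452) → (36.3064,85.0263), returning to the start.

Shape 5 is a quadratic bezier drawn with `<path>`. Its stroke #ff8800 means engrave at S327, F3191. After flipping Y the toolpath is (93.5384,138.4647) → (82.8409,171.6028) → (81.4427,197.3702) → (89.3437,215.7668).

G21
G90
G0 X26.9841 Y83.4506
M3 S327
G1 X47.4291 Y139.6239 F3191
G1 X106.2992 Y150.0048 F3191
G1 X144.7243 Y104.2122 F3191
G1 X124.2793 Y48.0389 F3191
G1 X65.4092 Y37.6580 F3191
G1 X26.9841 Y83.4506 F3191
G0 X155.3606 Y62.9720
M3 S327
G1 X156.8344 Y195.1015 F3191
G1 X87.1461 Y203.8712 F3191
G1 X155.3606 Y62.9720 F3191
G0 X73.6920 Y94.6870
M3 S327
G1 X102.2744 Y8.2835 F3191
G1 X95.0990 Y256.9877 F3191
G1 X73.6920 Y94.6870 F3191
G0 X36.3064 Y85.0263
M3 S327
G1 X52.1580 Y109.0600 F3191
G1 X128.0258 Y16.4858 F3191
G1 X19.1702 Y211.3881 F3191
G1 X123.3230 Y8.6452 F3191
G1 X36.3064 Y85.0263 F3191
G0 X93.5384 Y138.4647
M3 S327
G1 X82.8409 Y171.6028 F3191
G1 X81.4427 Y197.3702 F3191
G1 X89.3437 Y215.7668 F3191
M5
G0 X0.0000 Y0.0000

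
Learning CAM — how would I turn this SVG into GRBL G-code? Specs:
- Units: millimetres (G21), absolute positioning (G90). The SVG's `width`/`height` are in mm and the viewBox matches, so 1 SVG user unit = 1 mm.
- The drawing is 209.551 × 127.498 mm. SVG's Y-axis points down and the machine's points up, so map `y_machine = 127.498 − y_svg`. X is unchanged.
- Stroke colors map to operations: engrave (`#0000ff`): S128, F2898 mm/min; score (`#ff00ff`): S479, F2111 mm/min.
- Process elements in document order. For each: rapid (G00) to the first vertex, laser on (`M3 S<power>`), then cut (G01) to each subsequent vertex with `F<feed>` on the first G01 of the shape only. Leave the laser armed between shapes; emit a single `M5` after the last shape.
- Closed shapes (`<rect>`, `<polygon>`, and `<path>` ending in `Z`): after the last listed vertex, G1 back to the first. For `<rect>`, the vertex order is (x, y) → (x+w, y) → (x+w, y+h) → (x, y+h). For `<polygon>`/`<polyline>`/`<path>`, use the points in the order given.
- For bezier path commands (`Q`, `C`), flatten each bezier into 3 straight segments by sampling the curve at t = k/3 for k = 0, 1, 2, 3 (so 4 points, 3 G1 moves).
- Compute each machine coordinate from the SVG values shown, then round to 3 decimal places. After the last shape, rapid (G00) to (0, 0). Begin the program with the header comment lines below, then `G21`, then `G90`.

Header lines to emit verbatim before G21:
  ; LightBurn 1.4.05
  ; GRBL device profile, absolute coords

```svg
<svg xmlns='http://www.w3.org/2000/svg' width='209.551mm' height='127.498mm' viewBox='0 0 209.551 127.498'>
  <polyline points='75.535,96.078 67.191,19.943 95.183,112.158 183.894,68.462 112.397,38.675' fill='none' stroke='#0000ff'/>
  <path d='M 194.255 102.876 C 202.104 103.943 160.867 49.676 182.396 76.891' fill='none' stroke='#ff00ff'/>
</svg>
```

Since the viewBox matches the mm dimensions, user units are millimetres directly. The only transform is the Y-flip y_m = 127.498 − y_svg.

Shape 1 is a open polyline drawn with `<polyline>`. Its stroke #0000ff means engrave at S128, F2898. After flipping Y the toolpath is (75.535,31.420) → (67.191,107.555) → (95.183,15.340) → (183.894,59.036) → (112.397,88.823).

Shape 2 is a cubic bezier drawn with `<path>`. Its stroke #ff00ff means score at S479, F2111. After flipping Y the toolpath is (194.255,24.622) → (189.885,36.932) → (177.646,55.729) → (182.396,50.607).

; LightBurn 1.4.05
; GRBL device profile, absolute coords
G21
G90
G00 X75.535 Y31.420
M3 S128
G01 X67.191 Y107.555 F2898
G01 X95.183 Y15.340
G01 X183.894 Y59.036
G01 X112.397 Y88.823
G00 X194.255 Y24.622
M3 S479
G01 X189.885 Y36.932 F2111
G01 X177.646 Y55.729
G01 X182.396 Y50.607
M5
G00 X0.000 Y0.000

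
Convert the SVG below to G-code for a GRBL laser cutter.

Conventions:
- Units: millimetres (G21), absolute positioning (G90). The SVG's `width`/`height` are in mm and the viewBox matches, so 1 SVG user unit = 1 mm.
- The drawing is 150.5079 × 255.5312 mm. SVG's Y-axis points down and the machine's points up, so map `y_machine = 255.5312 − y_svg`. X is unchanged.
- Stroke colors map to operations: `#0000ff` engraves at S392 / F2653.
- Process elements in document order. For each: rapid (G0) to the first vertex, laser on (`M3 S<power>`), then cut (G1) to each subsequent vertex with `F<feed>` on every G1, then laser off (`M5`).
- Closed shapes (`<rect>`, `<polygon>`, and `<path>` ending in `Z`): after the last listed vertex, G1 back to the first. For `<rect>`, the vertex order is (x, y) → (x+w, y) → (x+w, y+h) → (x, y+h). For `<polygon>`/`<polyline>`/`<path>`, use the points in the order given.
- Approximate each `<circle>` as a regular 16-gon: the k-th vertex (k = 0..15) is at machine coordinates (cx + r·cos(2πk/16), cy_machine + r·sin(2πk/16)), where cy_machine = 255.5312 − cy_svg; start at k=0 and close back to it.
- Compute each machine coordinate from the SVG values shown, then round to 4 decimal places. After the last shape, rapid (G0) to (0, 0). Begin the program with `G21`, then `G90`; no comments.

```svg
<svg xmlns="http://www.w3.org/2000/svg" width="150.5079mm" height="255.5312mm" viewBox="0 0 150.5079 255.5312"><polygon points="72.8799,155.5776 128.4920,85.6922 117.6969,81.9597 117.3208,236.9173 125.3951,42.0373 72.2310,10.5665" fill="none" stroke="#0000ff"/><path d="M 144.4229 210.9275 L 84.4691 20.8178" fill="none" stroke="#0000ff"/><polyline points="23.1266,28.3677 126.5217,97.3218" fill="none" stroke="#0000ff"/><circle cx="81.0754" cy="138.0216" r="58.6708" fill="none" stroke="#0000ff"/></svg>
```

G21
G90
G0 X72.8799 Y99.9536
M3 S392
G1 X128.4920 Y169.8390 F2653
G1 X117.6969 Y173.5715 F2653
G1 X117.3208 Y18.6139 F2653
G1 X125.3951 Y213.4939 F2653
G1 X72.2310 Y244.9647 F2653
G1 X72.8799 Y99.9536 F2653
M5
G0 X144.4229 Y44.6037
M3 S392
G1 X84.4691 Y234.7134 F2653
M5
G0 X23.1266 Y227.1635
M3 S392
G1 X126.5217 Y158.2094 F2653
M5
G0 X139.7462 Y117.5096
M3 S392
G1 X135.2802 Y139.9619 F2653
G1 X122.5619 Y158.9961 F2653
G1 X103.5277 Y171.7144 F2653
G1 X81.0754 Y176.1804 F2653
G1 X58.6231 Y171.7144 F2653
G1 X39.5889 Y158.9961 F2653
G1 X26.8706 Y139.9619 F2653
G1 X22.4046 Y117.5096 F2653
G1 X26.8706 Y95.0573 F2653
G1 X39.5889 Y76.0231 F2653
G1 X58.6231 Y63.3048 F2653
G1 X81.0754 Y58.8388 F2653
G1 X103.5277 Y63.3048 F2653
G1 X122.5619 Y76.0231 F2653
G1 X135.2802 Y95.0573 F2653
G1 X139.7462 Y117.5096 F2653
M5
G0 X0.0000 Y0.0000

1 u = 1 mm; y_m = 255.5312 − y.

[1] `<polygon>` closed polygon, #0000ff→engrave S392 F2653: (72.8799,99.9536) → (128.4920,169.8390) → (117.6969,173.5715) → (117.3208,18.6139) → (125.3951,213.4939) → (72.2310,244.9647) → (72.8799,99.9536) (closed)

[2] `<path>` line segment, #0000ff→engrave S392 F2653: (144.4229,44.6037) → (84.4691,234.7134)

[3] `<polyline>` line segment, #0000ff→engrave S392 F2653: (23.1266,227.1635) → (126.5217,158.2094)

[4] `<circle>` circle, #0000ff→engrave S392 F2653: (139.7462,117.5096) → (135.2802,139.9619) → (122.5619,158.9961) → (103.5277,171.7144) → (81.0754,176.1804) → (58.6231,171.7144) → (39.5889,158.9961) → (26.8706,139.9619) → (22.4046,117.5096) → (26.8706,95.0573) → (39.5889,76.0231) → (58.6231,63.3048) → (81.0754,58.8388) → (103.5277,63.3048) → (122.5619,76.0231) → (135.2802,95.0573) → (139.7462,117.5096) (closed)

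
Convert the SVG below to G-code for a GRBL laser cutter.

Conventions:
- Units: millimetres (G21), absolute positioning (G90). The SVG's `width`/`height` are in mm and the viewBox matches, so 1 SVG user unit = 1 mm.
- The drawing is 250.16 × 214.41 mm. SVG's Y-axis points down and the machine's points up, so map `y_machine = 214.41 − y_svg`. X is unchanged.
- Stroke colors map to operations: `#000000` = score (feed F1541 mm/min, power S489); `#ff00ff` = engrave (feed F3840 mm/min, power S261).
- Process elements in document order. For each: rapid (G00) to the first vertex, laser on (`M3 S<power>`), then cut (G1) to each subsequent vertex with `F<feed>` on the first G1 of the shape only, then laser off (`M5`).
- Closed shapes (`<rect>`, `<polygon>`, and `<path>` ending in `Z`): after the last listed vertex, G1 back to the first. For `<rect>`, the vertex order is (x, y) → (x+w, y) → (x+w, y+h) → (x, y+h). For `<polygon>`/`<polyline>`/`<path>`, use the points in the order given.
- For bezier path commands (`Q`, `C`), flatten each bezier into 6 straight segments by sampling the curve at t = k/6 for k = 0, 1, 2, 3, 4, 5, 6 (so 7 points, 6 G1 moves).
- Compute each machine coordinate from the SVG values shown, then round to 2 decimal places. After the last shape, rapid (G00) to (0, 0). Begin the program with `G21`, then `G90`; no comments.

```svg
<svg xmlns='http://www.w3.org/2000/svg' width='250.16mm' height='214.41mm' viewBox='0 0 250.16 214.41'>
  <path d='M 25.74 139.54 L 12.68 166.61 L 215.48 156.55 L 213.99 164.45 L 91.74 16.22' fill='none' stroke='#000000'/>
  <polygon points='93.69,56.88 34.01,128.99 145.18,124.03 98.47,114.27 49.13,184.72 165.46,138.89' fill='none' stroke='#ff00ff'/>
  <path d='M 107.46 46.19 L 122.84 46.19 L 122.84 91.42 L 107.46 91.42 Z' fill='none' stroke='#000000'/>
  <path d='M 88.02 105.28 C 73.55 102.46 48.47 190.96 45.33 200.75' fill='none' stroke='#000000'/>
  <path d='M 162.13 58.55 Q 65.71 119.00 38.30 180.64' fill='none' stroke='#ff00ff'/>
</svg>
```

G21
G90
G00 X25.74 Y74.87
M3 S489
G1 X12.68 Y47.80 F1541
G1 X215.48 Y57.86
G1 X213.99 Y49.96
G1 X91.74 Y198.19
M5
G00 X93.69 Y157.53
M3 S261
G1 X34.01 Y85.42 F3840
G1 X145.18 Y90.38
G1 X98.47 Y100.14
G1 X49.13 Y29.69
G1 X165.46 Y75.52
G1 X93.69 Y157.53
M5
G00 X107.46 Y168.22
M3 S489
G1 X122.84 Y168.22 F1541
G1 X122.84 Y122.99
G1 X107.46 Y122.99
G1 X107.46 Y168.22
M5
G00 X88.02 Y109.13
M3 S489
G1 X80.05 Y103.72 F1541
G1 X71.22 Y87.81
G1 X62.43 Y66.12
G1 X54.58 Y43.39
G1 X48.58 Y24.33
G1 X45.33 Y13.66
M5
G00 X162.13 Y155.86
M3 S261
G1 X131.91 Y135.68 F3840
G1 X105.52 Y115.43
G1 X82.96 Y95.11
G1 X64.24 Y74.73
G1 X49.35 Y54.28
G1 X38.30 Y33.77
M5
G00 X0.00 Y0.00

viewBox `0 0 250.16 214.41` with mm width/height → 1 unit = 1 mm. Flip: y_m = 214.41 − y_svg.

**Shape 1** — `<path>` open polyline, stroke `#000000` → score (S489, F1541). Machine vertices: (25.74,74.87) → (12.68,47.80) → (215.48,57.86) → (213.99,49.96) → (91.74,198.19). Open path.

**Shape 2** — `<polygon>` closed polygon, stroke `#ff00ff` → engrave (S261, F3840). Machine vertices: (93.69,157.53) → (34.01,85.42) → (145.18,90.38) → (98.47,100.14) → (49.13,29.69) → (165.46,75.52) → (93.69,157.53). Closed: final G1 returns to the first vertex.

**Shape 3** — `<path>` rectangle, stroke `#000000` → score (S489, F1541). Machine vertices: (107.46,168.22) → (122.84,168.22) → (122.84,122.99) → (107.46,122.99) → (107.46,168.22). Closed: final G1 returns to the first vertex.

**Shape 4** — `<path>` cubic bezier, stroke `#000000` → score (S489, F1541). Control points (SVG): P0=(88.02,105.28), P1=(73.55,102.46), P2=(48.47,190.96), P3=(45.33,200.75); sampled at t=k/6. Machine vertices: (88.02,109.13) → (80.05,103.72) → (71.22,87.81) → (62.43,66.12) → (54.58,43.39) → (48.58,24.33) → (45.33,13.66). Open path.

**Shape 5** — `<path>` quadratic bezier, stroke `#ff00ff` → engrave (S261, F3840). Control points (SVG): P0=(162.13,58.55), P1=(65.71,119.00), P2=(38.30,180.64); sampled at t=k/6. Machine vertices: (162.13,155.86) → (131.91,135.68) → (105.52,115.43) → (82.96,95.11) → (64.24,74.73) → (49.35,54.28) → (38.30,33.77). Open path.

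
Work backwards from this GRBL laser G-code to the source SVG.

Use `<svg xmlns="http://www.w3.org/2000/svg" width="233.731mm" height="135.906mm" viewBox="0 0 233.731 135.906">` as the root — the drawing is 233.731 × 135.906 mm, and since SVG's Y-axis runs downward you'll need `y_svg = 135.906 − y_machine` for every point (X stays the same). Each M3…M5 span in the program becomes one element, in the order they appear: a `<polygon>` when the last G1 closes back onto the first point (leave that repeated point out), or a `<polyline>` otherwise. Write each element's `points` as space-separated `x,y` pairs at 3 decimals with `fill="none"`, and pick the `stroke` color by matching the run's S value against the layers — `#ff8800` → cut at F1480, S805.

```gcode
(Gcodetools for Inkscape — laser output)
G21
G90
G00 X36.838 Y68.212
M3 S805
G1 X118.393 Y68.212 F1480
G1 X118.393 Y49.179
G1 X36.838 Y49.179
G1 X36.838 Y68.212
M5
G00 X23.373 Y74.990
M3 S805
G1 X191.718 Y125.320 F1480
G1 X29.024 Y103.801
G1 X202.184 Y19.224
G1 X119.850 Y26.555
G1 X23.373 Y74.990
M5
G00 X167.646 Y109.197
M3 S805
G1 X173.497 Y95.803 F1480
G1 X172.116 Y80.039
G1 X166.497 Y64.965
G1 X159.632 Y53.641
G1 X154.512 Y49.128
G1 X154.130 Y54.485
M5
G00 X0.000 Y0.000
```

y_svg = 135.906 − y_m. Every run uses S805, so all elements get stroke `#ff8800` (cut).

[1] closed run; points: 36.838,67.694 118.393,67.694 118.393,86.727 36.838,86.727

[2] closed run; points: 23.373,60.916 191.718,10.586 29.024,32.105 202.184,116.682 119.850,109.351

[3] open run; points: 167.646,26.709 173.497,40.103 172.116,55.867 166.497,70.941 159.632,82.265 154.512,86.778 154.130,81.421

<svg xmlns="http://www.w3.org/2000/svg" width="233.731mm" height="135.906mm" viewBox="0 0 233.731 135.906">
  <polygon points="36.838,67.694 118.393,67.694 118.393,86.727 36.838,86.727" fill="none" stroke="#ff8800"/>
  <polygon points="23.373,60.916 191.718,10.586 29.024,32.105 202.184,116.682 119.850,109.351" fill="none" stroke="#ff8800"/>
  <polyline points="167.646,26.709 173.497,40.103 172.116,55.867 166.497,70.941 159.632,82.265 154.512,86.778 154.130,81.421" fill="none" stroke="#ff8800"/>
</svg>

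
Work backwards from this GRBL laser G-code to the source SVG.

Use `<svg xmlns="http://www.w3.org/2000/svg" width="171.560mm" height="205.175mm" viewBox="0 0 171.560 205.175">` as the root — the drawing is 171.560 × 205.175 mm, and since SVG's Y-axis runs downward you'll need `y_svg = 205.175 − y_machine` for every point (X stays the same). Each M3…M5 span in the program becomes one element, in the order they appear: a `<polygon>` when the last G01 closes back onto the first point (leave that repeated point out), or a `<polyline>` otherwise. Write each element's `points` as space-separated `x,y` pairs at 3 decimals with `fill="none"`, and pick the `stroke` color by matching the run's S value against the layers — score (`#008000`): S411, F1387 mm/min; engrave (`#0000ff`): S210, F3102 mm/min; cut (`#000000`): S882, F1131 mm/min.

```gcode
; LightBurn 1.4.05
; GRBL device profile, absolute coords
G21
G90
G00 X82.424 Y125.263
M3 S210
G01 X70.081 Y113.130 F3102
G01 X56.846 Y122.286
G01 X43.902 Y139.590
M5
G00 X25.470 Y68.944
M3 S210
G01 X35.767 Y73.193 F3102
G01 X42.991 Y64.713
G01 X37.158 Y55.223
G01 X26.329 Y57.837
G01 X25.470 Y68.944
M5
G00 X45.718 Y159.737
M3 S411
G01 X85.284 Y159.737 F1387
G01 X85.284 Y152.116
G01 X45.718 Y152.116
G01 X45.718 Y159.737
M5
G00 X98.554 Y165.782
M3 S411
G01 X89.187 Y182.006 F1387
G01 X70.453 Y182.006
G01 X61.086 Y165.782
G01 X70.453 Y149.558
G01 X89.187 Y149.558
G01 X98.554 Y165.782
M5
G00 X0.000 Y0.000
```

Each laser-on run becomes one SVG element. Flip Y back into SVG space with y_svg = 205.175 − y_machine.

Run 1: S210 ⇒ engrave layer `#0000ff`. The run is open, so emit a `<polyline>` with points (Y-flipped): 82.424,79.912 70.081,92.045 56.846,82.889 43.902,65.585.

Run 2: S210 ⇒ engrave layer `#0000ff`. The run returns to its start, so emit a `<polygon>` with points (Y-flipped): 25.470,136.231 35.767,131.982 42.991,140.462 37.158,149.952 26.329,147.338.

Run 3: the run's S411 means `#008000` (score). The run returns to its start, so emit a `<polygon>` with points (Y-flipped): 45.718,45.438 85.284,45.438 85.284,53.059 45.718,53.059.

Run 4: power S411 maps to stroke `#008000` (score). The run returns to its start, so emit a `<polygon>` with points (Y-flipped): 98.554,39.393 89.187,23.169 70.453,23.169 61.086,39.393 70.453,55.617 89.187,55.617.

<svg xmlns="http://www.w3.org/2000/svg" width="171.560mm" height="205.175mm" viewBox="0 0 171.560 205.175">
  <polyline points="82.424,79.912 70.081,92.045 56.846,82.889 43.902,65.585" fill="none" stroke="#0000ff"/>
  <polygon points="25.470,136.231 35.767,131.982 42.991,140.462 37.158,149.952 26.329,147.338" fill="none" stroke="#0000ff"/>
  <polygon points="45.718,45.438 85.284,45.438 85.284,53.059 45.718,53.059" fill="none" stroke="#008000"/>
  <polygon points="98.554,39.393 89.187,23.169 70.453,23.169 61.086,39.393 70.453,55.617 89.187,55.617" fill="none" stroke="#008000"/>
</svg>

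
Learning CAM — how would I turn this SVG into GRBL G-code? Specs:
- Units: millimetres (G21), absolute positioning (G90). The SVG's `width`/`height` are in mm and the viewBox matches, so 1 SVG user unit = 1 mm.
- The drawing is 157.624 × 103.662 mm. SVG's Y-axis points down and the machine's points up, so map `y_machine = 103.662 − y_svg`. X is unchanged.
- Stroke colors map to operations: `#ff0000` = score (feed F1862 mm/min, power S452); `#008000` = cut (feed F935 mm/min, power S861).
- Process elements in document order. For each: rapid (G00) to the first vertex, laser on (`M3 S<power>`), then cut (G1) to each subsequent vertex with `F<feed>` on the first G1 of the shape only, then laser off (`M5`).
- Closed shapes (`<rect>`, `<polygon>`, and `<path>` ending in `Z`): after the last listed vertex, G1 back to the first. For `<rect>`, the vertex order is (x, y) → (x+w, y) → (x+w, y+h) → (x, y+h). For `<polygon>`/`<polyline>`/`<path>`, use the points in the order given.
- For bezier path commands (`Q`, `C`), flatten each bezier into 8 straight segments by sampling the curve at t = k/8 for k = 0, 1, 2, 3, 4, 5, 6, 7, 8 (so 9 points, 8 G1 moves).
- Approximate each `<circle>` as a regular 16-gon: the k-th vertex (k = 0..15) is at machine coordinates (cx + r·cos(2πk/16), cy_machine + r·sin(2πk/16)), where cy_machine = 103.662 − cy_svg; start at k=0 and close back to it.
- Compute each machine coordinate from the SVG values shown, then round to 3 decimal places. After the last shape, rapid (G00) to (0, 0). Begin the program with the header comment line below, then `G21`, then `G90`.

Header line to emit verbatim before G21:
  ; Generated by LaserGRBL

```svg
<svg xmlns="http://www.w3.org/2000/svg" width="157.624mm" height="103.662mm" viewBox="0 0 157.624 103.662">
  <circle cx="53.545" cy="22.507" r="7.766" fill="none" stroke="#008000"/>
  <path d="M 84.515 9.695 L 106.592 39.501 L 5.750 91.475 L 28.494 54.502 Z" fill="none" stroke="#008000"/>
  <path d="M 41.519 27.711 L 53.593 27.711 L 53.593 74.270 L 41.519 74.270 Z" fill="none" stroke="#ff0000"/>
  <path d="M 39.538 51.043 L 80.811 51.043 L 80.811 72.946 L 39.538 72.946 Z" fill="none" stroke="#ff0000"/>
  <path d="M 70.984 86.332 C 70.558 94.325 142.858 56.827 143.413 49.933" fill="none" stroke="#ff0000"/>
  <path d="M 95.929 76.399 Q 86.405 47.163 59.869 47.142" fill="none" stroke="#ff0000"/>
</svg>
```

; Generated by LaserGRBL
G21
G90
G00 X61.311 Y81.155
M3 S861
G1 X60.720 Y84.127 F935
G1 X59.036 Y86.646
G1 X56.517 Y88.330
G1 X53.545 Y88.921
G1 X50.573 Y88.330
G1 X48.054 Y86.646
G1 X46.370 Y84.127
G1 X45.779 Y81.155
G1 X46.370 Y78.183
G1 X48.054 Y75.664
G1 X50.573 Y73.980
G1 X53.545 Y73.389
G1 X56.517 Y73.980
G1 X59.036 Y75.664
G1 X60.720 Y78.183
G1 X61.311 Y81.155
M5
G00 X84.515 Y93.967
M3 S861
G1 X106.592 Y64.161 F935
G1 X5.750 Y12.187
G1 X28.494 Y49.160
G1 X84.515 Y93.967
M5
G00 X41.519 Y75.951
M3 S452
G1 X53.593 Y75.951 F1862
G1 X53.593 Y29.392
G1 X41.519 Y29.392
G1 X41.519 Y75.951
M5
G00 X39.538 Y52.619
M3 S452
G1 X80.811 Y52.619 F1862
G1 X80.811 Y30.716
G1 X39.538 Y30.716
G1 X39.538 Y52.619
M5
G00 X70.984 Y17.330
M3 S452
G1 X73.951 Y16.316 F1862
G1 X82.043 Y18.676
G1 X93.567 Y23.517
G1 X106.831 Y29.947
G1 X120.140 Y37.075
G1 X131.802 Y44.009
G1 X140.124 Y49.858
G1 X143.413 Y53.729
M5
G00 X95.929 Y27.263
M3 S452
G1 X93.282 Y34.116 F1862
G1 X90.104 Y40.055
G1 X86.394 Y45.082
G1 X82.152 Y49.195
G1 X77.379 Y52.396
G1 X72.074 Y54.684
G1 X66.237 Y56.058
G1 X59.869 Y56.520
M5
G00 X0.000 Y0.000

Since the viewBox matches the mm dimensions, user units are millimetres directly. The only transform is the Y-flip y_m = 103.662 − y_svg.

Shape 1 is a circle drawn with `<circle>`. Its stroke #008000 means cut at S861, F935. After flipping Y the toolpath is (61.311,81.155) → (60.720,84.127) → (59.036,86.646) → (56.517,88.330) → (53.545,88.921) → (50.573,88.330) → (48.054,86.646) → (46.370,84.127) → (45.779,81.155) → (46.370,78.183) → (48.054,75.664) → (50.573,73.980) → (53.545,73.389) → (56.517,73.980) → (59.036,75.664) → (60.720,78.183) → (61.311,81.155), returning to the start.

Shape 2 is a closed polygon drawn with `<path>`. Its stroke #008000 means cut at S861, F935. After flipping Y the toolpath is (84.515,93.967) → (106.592,64.161) → (5.750,12.187) → (28.494,49.160) → (84.515,93.967), returning to the start.

Shape 3 is a rectangle drawn with `<path>`. Its stroke #ff0000 means score at S452, F1862. After flipping Y the toolpath is (41.519,75.951) → (53.593,75.951) → (53.593,29.392) → (41.519,29.392) → (41.519,75.951), returning to the start.

Shape 4 is a rectangle drawn with `<path>`. Its stroke #ff0000 means score at S452, F1862. After flipping Y the toolpath is (39.538,52.619) → (80.811,52.619) → (80.811,30.716) → (39.538,30.716) → (39.538,52.619), returning to the start.

Shape 5 is a cubic bezier drawn with `<path>`. Its stroke #ff0000 means score at S452, F1862. After flipping Y the toolpath is (70.984,17.330) → (73.951,16.316) → (82.043,18.676) → (93.567,23.517) → (106.831,29.947) → (120.140,37.075) → (131.802,44.009) → (140.124,49.858) → (143.413,53.729).

Shape 6 is a quadratic bezier drawn with `<path>`. Its stroke #ff0000 means score at S452, F1862. After flipping Y the toolpath is (95.929,27.263) → (93.282,34.116) → (90.104,40.055) → (86.394,45.082) → (82.152,49.195) → (77.379,52.396) → (72.074,54.684) → (66.237,56.058) → (59.869,56.520).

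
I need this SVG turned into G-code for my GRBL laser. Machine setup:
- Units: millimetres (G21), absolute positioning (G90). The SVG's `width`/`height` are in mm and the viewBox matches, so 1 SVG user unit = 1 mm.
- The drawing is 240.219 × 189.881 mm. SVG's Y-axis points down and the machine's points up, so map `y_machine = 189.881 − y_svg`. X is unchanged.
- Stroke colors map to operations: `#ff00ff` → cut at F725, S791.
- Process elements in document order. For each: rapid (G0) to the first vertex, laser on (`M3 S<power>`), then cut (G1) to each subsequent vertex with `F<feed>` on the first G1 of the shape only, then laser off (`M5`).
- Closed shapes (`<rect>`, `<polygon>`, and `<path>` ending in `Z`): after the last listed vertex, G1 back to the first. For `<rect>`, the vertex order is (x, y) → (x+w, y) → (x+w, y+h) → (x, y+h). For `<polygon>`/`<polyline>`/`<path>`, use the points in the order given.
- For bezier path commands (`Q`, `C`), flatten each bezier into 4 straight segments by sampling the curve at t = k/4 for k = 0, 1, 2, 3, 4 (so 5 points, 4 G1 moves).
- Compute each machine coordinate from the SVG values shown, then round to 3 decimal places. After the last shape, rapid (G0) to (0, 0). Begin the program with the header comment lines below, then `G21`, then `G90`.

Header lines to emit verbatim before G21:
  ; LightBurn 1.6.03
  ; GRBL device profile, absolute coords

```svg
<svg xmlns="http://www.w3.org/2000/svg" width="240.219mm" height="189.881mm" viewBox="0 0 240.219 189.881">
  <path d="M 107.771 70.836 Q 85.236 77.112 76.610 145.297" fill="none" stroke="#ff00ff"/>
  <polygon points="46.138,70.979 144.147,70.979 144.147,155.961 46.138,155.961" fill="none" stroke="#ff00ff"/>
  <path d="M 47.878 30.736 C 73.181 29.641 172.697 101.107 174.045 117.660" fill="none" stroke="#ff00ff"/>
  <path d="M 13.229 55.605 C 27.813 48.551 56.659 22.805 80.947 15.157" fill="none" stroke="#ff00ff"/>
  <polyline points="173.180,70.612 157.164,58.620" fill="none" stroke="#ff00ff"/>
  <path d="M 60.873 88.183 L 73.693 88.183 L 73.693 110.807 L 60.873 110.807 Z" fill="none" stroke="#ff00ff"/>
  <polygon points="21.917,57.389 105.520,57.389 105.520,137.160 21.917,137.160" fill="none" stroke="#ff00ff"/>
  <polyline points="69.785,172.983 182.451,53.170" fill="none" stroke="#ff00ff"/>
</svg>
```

viewBox `0 0 240.219 189.881` with mm width/height → 1 unit = 1 mm. Flip: y_m = 189.881 − y_svg.

**Shape 1** — `<path>` quadratic bezier, stroke `#ff00ff` → cut (S791, F725). Control points (SVG): P0=(107.771,70.836), P1=(85.236,77.112), P2=(76.610,145.297); sampled at t=k/4. Machine vertices: (107.771,119.045) → (97.373,112.038) → (88.713,97.292) → (81.792,74.807) → (76.610,44.584). Open path.

**Shape 2** — `<polygon>` rectangle, stroke `#ff00ff` → cut (S791, F725). Machine vertices: (46.138,118.902) → (144.147,118.902) → (144.147,33.920) → (46.138,33.920) → (46.138,118.902). Closed: final G1 returns to the first vertex.

**Shape 3** — `<path>` cubic bezier, stroke `#ff00ff` → cut (S791, F725). Control points (SVG): P0=(47.878,30.736), P1=(73.181,29.641), P2=(172.697,101.107), P3=(174.045,117.660); sampled at t=k/4. Machine vertices: (47.878,159.145) → (78.077,148.353) → (119.945,122.301) → (157.321,92.940) → (174.045,72.221). Open path.

**Shape 4** — `<path>` cubic bezier, stroke `#ff00ff` → cut (S791, F725). Control points (SVG): P0=(13.229,55.605), P1=(27.813,48.551), P2=(56.659,22.805), P3=(80.947,15.157); sampled at t=k/4. Machine vertices: (13.229,134.276) → (26.547,142.496) → (43.449,154.277) → (62.170,166.169) → (80.947,174.724). Open path.

**Shape 5** — `<polyline>` line segment, stroke `#ff00ff` → cut (S791, F725). Machine vertices: (173.180,119.269) → (157.164,131.261). Open path.

**Shape 6** — `<path>` rectangle, stroke `#ff00ff` → cut (S791, F725). Machine vertices: (60.873,101.698) → (73.693,101.698) → (73.693,79.074) → (60.873,79.074) → (60.873,101.698). Closed: final G1 returns to the first vertex.

**Shape 7** — `<polygon>` rectangle, stroke `#ff00ff` → cut (S791, F725). Machine vertices: (21.917,132.492) → (105.520,132.492) → (105.520,52.721) → (21.917,52.721) → (21.917,132.492). Closed: final G1 returns to the first vertex.

**Shape 8** — `<polyline>` line segment, stroke `#ff00ff` → cut (S791, F725). Machine vertices: (69.785,16.898) → (182.451,136.711). Open path.

; LightBurn 1.6.03
; GRBL device profile, absolute coords
G21
G90
G0 X107.771 Y119.045
M3 S791
G1 X97.373 Y112.038 F725
G1 X88.713 Y97.292
G1 X81.792 Y74.807
G1 X76.610 Y44.584
M5
G0 X46.138 Y118.902
M3 S791
G1 X144.147 Y118.902 F725
G1 X144.147 Y33.920
G1 X46.138 Y33.920
G1 X46.138 Y118.902
M5
G0 X47.878 Y159.145
M3 S791
G1 X78.077 Y148.353 F725
G1 X119.945 Y122.301
G1 X157.321 Y92.940
G1 X174.045 Y72.221
M5
G0 X13.229 Y134.276
M3 S791
G1 X26.547 Y142.496 F725
G1 X43.449 Y154.277
G1 X62.170 Y166.169
G1 X80.947 Y174.724
M5
G0 X173.180 Y119.269
M3 S791
G1 X157.164 Y131.261 F725
M5
G0 X60.873 Y101.698
M3 S791
G1 X73.693 Y101.698 F725
G1 X73.693 Y79.074
G1 X60.873 Y79.074
G1 X60.873 Y101.698
M5
G0 X21.917 Y132.492
M3 S791
G1 X105.520 Y132.492 F725
G1 X105.520 Y52.721
G1 X21.917 Y52.721
G1 X21.917 Y132.492
M5
G0 X69.785 Y16.898
M3 S791
G1 X182.451 Y136.711 F725
M5
G0 X0.000 Y0.000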